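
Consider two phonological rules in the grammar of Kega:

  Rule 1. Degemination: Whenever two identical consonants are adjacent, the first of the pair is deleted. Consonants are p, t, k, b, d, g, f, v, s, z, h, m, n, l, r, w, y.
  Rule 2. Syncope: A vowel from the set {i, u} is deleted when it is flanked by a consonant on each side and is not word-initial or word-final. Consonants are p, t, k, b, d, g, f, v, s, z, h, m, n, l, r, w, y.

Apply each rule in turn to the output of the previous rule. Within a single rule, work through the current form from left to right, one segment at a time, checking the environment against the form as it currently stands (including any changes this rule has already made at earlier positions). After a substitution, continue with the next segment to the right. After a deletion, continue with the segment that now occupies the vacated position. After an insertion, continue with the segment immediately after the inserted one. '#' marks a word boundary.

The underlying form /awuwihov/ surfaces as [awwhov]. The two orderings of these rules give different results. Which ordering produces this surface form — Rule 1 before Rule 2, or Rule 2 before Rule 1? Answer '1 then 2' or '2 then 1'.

Order 1 then 2:
  1 Degemination: no change — [awuwihov]
  2 Syncope: [awuwihov] → [awwhov]
  result: [awwhov]
Order 2 then 1:
  2 Syncope: [awuwihov] → [awwhov]
  1 Degemination: [awwhov] → [awhov]
  result: [awhov]

1 then 2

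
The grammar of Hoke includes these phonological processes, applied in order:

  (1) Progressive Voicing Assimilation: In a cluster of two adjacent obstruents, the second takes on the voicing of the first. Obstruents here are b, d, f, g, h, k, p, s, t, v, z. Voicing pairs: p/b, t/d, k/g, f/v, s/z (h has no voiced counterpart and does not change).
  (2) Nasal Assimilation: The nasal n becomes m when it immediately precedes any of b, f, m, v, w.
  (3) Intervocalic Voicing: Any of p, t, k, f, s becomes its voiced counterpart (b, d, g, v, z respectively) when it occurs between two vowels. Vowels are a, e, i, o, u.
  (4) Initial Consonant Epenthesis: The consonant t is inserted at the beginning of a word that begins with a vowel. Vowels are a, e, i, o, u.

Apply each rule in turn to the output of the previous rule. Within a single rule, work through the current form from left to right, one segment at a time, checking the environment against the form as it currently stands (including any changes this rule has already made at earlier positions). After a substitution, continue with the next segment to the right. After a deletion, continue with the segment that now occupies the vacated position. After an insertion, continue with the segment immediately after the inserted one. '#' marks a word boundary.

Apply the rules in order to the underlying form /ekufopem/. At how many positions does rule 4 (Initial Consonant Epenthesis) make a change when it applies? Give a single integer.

1

(1) Progressive Voicing Assimilation: no change — [ekufopem]
(2) Nasal Assimilation: no change — [ekufopem]
(3) Intervocalic Voicing: [ekufopem] → [eguvobem]
(4) Initial Consonant Epenthesis: [eguvobem] → [teguvobem]
Rule 4 changed 1 position(s).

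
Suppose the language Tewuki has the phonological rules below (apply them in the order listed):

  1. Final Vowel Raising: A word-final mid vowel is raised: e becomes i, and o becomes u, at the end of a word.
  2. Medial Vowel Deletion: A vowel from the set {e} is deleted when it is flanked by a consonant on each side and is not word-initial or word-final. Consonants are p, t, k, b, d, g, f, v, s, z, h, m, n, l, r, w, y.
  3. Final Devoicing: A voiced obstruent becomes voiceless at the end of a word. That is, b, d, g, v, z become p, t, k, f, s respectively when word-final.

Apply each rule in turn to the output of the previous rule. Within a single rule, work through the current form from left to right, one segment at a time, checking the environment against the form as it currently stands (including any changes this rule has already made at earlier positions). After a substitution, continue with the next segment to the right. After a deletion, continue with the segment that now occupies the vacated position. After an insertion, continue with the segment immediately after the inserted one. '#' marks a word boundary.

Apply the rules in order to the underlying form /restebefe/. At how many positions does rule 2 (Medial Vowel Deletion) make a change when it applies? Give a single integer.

1 Final Vowel Raising: [restebefe] → [restebefi]
2 Medial Vowel Deletion: [restebefi] → [rstbfi]
3 Final Devoicing: no change — [rstbfi]
Rule 2 changed 3 position(s).

3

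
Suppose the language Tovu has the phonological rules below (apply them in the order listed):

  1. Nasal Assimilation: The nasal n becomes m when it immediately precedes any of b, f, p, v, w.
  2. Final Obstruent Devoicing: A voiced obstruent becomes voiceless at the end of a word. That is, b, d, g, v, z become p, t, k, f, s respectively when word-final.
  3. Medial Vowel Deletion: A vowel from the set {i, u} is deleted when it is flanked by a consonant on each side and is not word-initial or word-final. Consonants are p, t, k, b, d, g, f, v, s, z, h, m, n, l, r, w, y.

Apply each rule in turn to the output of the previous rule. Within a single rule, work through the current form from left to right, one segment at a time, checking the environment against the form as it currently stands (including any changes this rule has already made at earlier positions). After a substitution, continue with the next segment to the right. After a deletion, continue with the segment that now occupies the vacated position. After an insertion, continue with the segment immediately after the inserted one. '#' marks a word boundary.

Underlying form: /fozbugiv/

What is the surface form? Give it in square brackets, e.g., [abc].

[fozbgf]

1 Nasal Assimilation: no change — [fozbugiv]
2 Final Obstruent Devoicing: [fozbugiv] → [fozbugif]
3 Medial Vowel Deletion: [fozbugif] → [fozbgf]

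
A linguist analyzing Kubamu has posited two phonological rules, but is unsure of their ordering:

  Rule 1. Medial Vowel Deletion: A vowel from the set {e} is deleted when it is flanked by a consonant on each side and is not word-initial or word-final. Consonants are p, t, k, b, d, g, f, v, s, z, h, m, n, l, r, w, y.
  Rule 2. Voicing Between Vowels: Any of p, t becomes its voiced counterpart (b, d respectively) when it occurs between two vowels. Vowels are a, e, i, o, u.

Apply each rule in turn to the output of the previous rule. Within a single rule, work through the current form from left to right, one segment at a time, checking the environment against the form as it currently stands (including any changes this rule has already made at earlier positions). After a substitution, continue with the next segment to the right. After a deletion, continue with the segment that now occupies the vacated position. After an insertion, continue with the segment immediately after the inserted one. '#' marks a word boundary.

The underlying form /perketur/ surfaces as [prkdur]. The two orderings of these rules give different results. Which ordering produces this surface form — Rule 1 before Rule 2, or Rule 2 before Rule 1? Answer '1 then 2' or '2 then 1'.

2 then 1

Order 1 then 2:
  1 Medial Vowel Deletion: [perketur] → [prktur]
  2 Voicing Between Vowels: no change — [prktur]
  result: [prktur]
Order 2 then 1:
  2 Voicing Between Vowels: [perketur] → [perkedur]
  1 Medial Vowel Deletion: [perkedur] → [prkdur]
  result: [prkdur]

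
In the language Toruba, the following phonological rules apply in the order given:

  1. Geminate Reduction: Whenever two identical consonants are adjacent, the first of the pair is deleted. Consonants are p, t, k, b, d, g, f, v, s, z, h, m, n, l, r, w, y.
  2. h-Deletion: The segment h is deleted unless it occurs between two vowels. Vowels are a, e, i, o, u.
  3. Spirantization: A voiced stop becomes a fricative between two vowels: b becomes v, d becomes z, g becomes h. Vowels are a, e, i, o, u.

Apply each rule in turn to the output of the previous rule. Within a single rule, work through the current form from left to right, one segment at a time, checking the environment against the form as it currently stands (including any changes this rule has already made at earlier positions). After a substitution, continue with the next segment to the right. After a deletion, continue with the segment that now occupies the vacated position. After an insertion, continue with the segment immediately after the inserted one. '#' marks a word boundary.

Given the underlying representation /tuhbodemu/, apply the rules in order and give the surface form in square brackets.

1 Geminate Reduction: no change — [tuhbodemu]
2 h-Deletion: [tuhbodemu] → [tubodemu]
3 Spirantization: [tubodemu] → [tuvozemu]

[tuvozemu]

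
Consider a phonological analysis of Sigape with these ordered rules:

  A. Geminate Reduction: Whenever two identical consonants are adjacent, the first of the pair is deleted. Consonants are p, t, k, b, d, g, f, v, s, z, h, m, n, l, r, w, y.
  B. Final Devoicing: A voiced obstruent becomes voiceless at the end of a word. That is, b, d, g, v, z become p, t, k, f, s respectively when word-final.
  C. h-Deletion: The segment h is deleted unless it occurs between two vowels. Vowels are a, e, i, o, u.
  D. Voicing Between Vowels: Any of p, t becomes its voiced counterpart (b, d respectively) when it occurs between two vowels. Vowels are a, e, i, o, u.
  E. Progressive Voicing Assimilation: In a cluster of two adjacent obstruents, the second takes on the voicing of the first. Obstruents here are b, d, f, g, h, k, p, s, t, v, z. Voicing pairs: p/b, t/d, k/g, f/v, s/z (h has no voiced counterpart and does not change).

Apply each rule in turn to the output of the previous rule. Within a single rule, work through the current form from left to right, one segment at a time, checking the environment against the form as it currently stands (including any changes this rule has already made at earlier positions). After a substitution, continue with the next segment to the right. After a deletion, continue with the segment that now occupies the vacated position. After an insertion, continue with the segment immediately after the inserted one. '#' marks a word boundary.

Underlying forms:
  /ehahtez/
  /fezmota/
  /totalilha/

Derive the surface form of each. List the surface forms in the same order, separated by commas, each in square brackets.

/ehahtez/:
  A Geminate Reduction: no change — [ehahtez]
  B Final Devoicing: [ehahtez] → [ehahtes]
  C h-Deletion: [ehahtes] → [ehates]
  D Voicing Between Vowels: [ehates] → [ehades]
  E Progressive Voicing Assimilation: no change — [ehades]
/fezmota/:
  A Geminate Reduction: no change — [fezmota]
  B Final Devoicing: no change — [fezmota]
  C h-Deletion: no change — [fezmota]
  D Voicing Between Vowels: [fezmota] → [fezmoda]
  E Progressive Voicing Assimilation: no change — [fezmoda]
/totalilha/:
  A Geminate Reduction: no change — [totalilha]
  B Final Devoicing: no change — [totalilha]
  C h-Deletion: [totalilha] → [totalila]
  D Voicing Between Vowels: [totalila] → [todalila]
  E Progressive Voicing Assimilation: no change — [todalila]

[ehades], [fezmoda], [todalila]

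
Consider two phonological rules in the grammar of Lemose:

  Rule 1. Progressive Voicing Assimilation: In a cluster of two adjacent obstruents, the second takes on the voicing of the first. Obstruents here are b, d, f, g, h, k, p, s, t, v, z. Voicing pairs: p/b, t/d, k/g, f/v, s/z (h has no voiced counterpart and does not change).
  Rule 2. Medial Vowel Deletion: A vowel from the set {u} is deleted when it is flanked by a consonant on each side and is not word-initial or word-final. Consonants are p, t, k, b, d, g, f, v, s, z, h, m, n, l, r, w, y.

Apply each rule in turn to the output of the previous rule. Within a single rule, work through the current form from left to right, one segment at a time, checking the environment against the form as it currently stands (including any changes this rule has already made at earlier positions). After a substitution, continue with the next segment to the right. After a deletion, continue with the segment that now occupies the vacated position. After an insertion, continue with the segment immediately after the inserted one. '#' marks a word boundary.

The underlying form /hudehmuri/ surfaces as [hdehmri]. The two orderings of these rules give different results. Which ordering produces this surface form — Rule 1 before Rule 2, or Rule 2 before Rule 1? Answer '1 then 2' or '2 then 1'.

1 then 2

Order 1 then 2:
  1 Progressive Voicing Assimilation: no change — [hudehmuri]
  2 Medial Vowel Deletion: [hudehmuri] → [hdehmri]
  result: [hdehmri]
Order 2 then 1:
  2 Medial Vowel Deletion: [hudehmuri] → [hdehmri]
  1 Progressive Voicing Assimilation: [hdehmri] → [htehmri]
  result: [htehmri]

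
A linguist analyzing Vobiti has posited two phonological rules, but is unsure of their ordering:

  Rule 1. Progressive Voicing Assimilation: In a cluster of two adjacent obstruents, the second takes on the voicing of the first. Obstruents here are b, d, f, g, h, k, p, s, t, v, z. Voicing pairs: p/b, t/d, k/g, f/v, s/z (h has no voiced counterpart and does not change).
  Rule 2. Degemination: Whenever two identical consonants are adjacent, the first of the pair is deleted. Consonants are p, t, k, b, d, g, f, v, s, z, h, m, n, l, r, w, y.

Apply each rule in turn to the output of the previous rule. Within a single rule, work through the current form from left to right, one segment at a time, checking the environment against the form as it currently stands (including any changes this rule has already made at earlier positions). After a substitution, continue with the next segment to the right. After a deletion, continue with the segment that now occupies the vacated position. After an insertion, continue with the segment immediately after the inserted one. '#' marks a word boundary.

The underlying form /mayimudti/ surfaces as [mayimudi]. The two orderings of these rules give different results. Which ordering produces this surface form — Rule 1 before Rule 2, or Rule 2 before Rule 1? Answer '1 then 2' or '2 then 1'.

Order 1 then 2:
  1 Progressive Voicing Assimilation: [mayimudti] → [mayimuddi]
  2 Degemination: [mayimuddi] → [mayimudi]
  result: [mayimudi]
Order 2 then 1:
  2 Degemination: no change — [mayimudti]
  1 Progressive Voicing Assimilation: [mayimudti] → [mayimuddi]
  result: [mayimuddi]

1 then 2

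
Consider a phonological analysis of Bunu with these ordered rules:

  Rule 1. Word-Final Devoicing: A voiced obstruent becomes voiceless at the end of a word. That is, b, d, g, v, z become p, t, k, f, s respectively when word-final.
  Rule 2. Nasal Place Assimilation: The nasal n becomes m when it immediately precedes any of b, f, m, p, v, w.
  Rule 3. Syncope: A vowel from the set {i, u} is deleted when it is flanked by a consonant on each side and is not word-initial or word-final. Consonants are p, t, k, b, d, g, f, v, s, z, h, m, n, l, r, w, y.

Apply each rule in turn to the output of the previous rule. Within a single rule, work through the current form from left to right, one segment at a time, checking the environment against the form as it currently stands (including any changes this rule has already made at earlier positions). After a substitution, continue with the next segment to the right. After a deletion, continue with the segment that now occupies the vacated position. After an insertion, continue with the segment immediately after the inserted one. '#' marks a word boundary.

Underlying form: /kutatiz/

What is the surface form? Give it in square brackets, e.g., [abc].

[ktats]

Rule 1 Word-Final Devoicing: [kutatiz] → [kutatis]
Rule 2 Nasal Place Assimilation: no change — [kutatis]
Rule 3 Syncope: [kutatis] → [ktats]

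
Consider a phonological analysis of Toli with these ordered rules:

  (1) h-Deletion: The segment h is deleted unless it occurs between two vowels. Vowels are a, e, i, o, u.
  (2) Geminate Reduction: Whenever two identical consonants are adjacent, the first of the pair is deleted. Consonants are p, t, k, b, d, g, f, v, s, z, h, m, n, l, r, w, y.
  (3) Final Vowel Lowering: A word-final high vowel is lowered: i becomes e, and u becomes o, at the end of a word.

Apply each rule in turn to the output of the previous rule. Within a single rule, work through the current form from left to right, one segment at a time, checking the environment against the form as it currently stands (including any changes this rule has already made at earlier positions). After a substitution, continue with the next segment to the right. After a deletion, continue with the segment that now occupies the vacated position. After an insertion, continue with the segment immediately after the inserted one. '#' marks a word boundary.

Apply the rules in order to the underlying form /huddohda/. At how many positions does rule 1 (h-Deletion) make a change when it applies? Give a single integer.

2

(1) h-Deletion: [huddohda] → [uddoda]
(2) Geminate Reduction: [uddoda] → [udoda]
(3) Final Vowel Lowering: no change — [udoda]
Rule 1 changed 2 position(s).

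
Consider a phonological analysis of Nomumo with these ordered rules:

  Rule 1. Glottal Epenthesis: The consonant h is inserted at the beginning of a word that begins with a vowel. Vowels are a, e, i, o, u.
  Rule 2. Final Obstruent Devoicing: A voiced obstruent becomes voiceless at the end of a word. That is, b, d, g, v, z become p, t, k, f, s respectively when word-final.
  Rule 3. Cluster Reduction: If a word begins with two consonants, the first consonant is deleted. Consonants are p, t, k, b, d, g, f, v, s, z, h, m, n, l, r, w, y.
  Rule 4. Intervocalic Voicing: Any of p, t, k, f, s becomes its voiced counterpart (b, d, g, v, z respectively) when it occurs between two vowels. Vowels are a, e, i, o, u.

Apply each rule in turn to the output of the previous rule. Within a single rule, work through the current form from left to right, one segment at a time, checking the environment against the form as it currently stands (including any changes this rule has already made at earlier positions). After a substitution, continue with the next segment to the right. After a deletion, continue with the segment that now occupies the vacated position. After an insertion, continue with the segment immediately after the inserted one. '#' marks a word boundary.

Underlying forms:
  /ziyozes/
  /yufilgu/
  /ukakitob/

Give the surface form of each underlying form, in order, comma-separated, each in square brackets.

[ziyozes], [yuvilgu], [hugagidop]

/ziyozes/:
  Rule 1 Glottal Epenthesis: no change — [ziyozes]
  Rule 2 Final Obstruent Devoicing: no change — [ziyozes]
  Rule 3 Cluster Reduction: no change — [ziyozes]
  Rule 4 Intervocalic Voicing: no change — [ziyozes]
/yufilgu/:
  Rule 1 Glottal Epenthesis: no change — [yufilgu]
  Rule 2 Final Obstruent Devoicing: no change — [yufilgu]
  Rule 3 Cluster Reduction: no change — [yufilgu]
  Rule 4 Intervocalic Voicing: [yufilgu] → [yuvilgu]
/ukakitob/:
  Rule 1 Glottal Epenthesis: [ukakitob] → [hukakitob]
  Rule 2 Final Obstruent Devoicing: [hukakitob] → [hukakitop]
  Rule 3 Cluster Reduction: no change — [hukakitop]
  Rule 4 Intervocalic Voicing: [hukakitop] → [hugagidop]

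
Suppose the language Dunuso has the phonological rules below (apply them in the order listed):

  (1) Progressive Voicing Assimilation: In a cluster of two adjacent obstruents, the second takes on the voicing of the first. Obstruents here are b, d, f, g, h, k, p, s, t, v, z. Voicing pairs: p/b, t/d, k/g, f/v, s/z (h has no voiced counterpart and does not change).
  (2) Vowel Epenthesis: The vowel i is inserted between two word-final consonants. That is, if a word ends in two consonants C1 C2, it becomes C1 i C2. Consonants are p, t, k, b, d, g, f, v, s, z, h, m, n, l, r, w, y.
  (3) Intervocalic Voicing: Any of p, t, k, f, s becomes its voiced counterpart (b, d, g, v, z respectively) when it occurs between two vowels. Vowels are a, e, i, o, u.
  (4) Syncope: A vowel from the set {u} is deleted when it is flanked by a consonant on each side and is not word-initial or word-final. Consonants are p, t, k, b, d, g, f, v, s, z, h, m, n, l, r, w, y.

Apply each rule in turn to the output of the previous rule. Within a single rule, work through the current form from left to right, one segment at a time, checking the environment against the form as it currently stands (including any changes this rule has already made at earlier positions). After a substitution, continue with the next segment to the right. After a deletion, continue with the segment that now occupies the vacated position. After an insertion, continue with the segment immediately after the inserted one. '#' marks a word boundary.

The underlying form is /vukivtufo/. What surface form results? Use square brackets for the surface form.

(1) Progressive Voicing Assimilation: [vukivtufo] → [vukivdufo]
(2) Vowel Epenthesis: no change — [vukivdufo]
(3) Intervocalic Voicing: [vukivdufo] → [vugivduvo]
(4) Syncope: [vugivduvo] → [vgivdvo]

[vgivdvo]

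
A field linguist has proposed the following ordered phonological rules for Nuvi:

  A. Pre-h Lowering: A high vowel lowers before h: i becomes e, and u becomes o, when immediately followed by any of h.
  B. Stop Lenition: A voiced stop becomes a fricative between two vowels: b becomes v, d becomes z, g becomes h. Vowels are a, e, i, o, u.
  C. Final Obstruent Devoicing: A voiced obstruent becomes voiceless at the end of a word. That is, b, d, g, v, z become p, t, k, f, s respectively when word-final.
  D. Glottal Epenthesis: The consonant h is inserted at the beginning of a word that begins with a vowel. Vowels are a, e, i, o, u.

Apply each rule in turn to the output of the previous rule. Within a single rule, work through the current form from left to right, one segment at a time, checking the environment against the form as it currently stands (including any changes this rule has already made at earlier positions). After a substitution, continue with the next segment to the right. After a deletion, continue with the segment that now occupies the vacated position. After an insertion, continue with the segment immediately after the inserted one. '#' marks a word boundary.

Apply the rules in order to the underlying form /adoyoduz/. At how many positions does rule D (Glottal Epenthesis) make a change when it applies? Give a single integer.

1

A Pre-h Lowering: no change — [adoyoduz]
B Stop Lenition: [adoyoduz] → [azoyozuz]
C Final Obstruent Devoicing: [azoyozuz] → [azoyozus]
D Glottal Epenthesis: [azoyozus] → [hazoyozus]
Rule D changed 1 position(s).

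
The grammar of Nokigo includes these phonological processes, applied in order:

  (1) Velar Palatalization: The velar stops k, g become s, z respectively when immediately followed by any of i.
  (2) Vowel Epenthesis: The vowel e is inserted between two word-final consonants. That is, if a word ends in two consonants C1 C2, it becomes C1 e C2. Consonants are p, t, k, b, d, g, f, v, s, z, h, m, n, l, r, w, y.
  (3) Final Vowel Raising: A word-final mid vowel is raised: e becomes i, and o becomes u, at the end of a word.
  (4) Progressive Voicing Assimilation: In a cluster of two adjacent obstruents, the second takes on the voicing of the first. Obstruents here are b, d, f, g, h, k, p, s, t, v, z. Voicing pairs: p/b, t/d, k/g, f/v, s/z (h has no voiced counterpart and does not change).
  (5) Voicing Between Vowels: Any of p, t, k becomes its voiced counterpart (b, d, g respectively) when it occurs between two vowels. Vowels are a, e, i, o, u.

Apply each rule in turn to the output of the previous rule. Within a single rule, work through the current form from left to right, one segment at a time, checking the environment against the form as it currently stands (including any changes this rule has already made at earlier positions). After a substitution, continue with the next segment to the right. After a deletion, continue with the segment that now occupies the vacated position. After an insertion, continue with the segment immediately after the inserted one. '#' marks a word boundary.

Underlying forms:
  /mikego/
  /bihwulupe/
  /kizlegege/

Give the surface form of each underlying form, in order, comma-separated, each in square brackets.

/mikego/:
  (1) Velar Palatalization: no change — [mikego]
  (2) Vowel Epenthesis: no change — [mikego]
  (3) Final Vowel Raising: [mikego] → [mikegu]
  (4) Progressive Voicing Assimilation: no change — [mikegu]
  (5) Voicing Between Vowels: [mikegu] → [migegu]
/bihwulupe/:
  (1) Velar Palatalization: no change — [bihwulupe]
  (2) Vowel Epenthesis: no change — [bihwulupe]
  (3) Final Vowel Raising: [bihwulupe] → [bihwulupi]
  (4) Progressive Voicing Assimilation: no change — [bihwulupi]
  (5) Voicing Between Vowels: [bihwulupi] → [bihwulubi]
/kizlegege/:
  (1) Velar Palatalization: [kizlegege] → [sizlegege]
  (2) Vowel Epenthesis: no change — [sizlegege]
  (3) Final Vowel Raising: [sizlegege] → [sizlegegi]
  (4) Progressive Voicing Assimilation: no change — [sizlegegi]
  (5) Voicing Between Vowels: no change — [sizlegegi]

[migegu], [bihwulubi], [sizlegegi]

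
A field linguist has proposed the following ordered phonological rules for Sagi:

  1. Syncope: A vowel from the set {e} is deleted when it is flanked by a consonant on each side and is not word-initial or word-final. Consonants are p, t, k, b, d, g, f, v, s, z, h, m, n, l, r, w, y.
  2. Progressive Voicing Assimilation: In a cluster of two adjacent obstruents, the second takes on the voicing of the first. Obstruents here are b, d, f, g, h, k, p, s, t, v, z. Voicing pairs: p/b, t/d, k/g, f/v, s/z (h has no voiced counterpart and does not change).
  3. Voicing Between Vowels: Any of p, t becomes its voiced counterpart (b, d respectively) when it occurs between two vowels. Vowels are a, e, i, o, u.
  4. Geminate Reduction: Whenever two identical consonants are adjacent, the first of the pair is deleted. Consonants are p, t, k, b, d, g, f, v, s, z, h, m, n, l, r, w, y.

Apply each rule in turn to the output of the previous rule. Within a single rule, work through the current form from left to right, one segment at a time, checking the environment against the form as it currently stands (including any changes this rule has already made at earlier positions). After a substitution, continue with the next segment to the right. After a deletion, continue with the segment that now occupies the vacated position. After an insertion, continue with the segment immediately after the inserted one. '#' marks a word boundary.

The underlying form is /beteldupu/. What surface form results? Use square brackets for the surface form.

[bdldubu]

1 Syncope: [beteldupu] → [btldupu]
2 Progressive Voicing Assimilation: [btldupu] → [bdldupu]
3 Voicing Between Vowels: [bdldupu] → [bdldubu]
4 Geminate Reduction: no change — [bdldubu]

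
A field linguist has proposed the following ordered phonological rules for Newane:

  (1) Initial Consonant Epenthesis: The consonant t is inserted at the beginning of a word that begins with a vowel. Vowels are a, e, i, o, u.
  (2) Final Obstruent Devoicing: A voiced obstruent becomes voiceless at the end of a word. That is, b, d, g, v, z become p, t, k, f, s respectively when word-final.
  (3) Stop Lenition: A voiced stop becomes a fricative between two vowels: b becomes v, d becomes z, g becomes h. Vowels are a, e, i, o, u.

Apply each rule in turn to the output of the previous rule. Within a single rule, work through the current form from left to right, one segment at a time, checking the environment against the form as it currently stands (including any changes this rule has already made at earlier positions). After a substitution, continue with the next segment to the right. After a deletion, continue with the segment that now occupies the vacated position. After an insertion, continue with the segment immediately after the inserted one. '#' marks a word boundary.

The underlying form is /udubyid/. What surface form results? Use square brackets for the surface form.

(1) Initial Consonant Epenthesis: [udubyid] → [tudubyid]
(2) Final Obstruent Devoicing: [tudubyid] → [tudubyit]
(3) Stop Lenition: [tudubyit] → [tuzubyit]

[tuzubyit]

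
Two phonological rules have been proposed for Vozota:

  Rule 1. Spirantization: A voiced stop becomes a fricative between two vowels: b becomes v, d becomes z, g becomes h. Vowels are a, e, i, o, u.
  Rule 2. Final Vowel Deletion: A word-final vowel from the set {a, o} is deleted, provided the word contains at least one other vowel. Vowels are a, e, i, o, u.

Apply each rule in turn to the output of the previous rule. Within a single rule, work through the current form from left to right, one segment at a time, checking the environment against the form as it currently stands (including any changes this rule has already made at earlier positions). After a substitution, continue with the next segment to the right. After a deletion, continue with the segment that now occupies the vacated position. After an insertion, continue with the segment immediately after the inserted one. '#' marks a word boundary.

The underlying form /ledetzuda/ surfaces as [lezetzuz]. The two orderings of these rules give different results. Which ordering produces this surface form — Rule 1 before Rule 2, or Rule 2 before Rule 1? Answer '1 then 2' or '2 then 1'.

1 then 2

Order 1 then 2:
  1 Spirantization: [ledetzuda] → [lezetzuza]
  2 Final Vowel Deletion: [lezetzuza] → [lezetzuz]
  result: [lezetzuz]
Order 2 then 1:
  2 Final Vowel Deletion: [ledetzuda] → [ledetzud]
  1 Spirantization: [ledetzud] → [lezetzud]
  result: [lezetzud]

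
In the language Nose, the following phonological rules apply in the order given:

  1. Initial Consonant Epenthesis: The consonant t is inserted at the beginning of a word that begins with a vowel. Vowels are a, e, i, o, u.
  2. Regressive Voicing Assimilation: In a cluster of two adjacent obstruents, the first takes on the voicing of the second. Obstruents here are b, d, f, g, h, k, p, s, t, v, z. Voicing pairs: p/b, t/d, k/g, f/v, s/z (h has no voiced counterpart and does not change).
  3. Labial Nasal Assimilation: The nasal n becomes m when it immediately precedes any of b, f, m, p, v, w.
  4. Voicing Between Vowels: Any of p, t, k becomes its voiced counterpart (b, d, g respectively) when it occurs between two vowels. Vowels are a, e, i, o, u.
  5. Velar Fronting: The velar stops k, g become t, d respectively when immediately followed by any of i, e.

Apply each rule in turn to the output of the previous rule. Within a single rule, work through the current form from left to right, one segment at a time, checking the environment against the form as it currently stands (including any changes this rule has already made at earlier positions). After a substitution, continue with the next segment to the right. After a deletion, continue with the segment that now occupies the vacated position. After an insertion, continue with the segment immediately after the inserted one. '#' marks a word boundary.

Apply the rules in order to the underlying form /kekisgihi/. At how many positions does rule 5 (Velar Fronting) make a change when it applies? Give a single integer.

3

1 Initial Consonant Epenthesis: no change — [kekisgihi]
2 Regressive Voicing Assimilation: [kekisgihi] → [kekizgihi]
3 Labial Nasal Assimilation: no change — [kekizgihi]
4 Voicing Between Vowels: [kekizgihi] → [kegizgihi]
5 Velar Fronting: [kegizgihi] → [tedizdihi]
Rule 5 changed 3 position(s).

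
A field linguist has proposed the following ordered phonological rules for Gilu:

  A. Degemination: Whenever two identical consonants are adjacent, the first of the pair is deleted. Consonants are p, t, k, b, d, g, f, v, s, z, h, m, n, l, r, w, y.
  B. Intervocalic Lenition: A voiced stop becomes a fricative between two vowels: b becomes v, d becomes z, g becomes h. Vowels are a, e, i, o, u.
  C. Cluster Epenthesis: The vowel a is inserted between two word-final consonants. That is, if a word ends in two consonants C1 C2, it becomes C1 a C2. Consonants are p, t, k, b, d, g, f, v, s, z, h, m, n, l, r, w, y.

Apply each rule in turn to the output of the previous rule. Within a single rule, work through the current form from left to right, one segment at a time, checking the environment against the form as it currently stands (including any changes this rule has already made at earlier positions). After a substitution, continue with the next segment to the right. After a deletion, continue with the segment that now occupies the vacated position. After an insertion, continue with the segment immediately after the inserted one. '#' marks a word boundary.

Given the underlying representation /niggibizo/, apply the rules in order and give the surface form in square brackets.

[nihivizo]

A Degemination: [niggibizo] → [nigibizo]
B Intervocalic Lenition: [nigibizo] → [nihivizo]
C Cluster Epenthesis: no change — [nihivizo]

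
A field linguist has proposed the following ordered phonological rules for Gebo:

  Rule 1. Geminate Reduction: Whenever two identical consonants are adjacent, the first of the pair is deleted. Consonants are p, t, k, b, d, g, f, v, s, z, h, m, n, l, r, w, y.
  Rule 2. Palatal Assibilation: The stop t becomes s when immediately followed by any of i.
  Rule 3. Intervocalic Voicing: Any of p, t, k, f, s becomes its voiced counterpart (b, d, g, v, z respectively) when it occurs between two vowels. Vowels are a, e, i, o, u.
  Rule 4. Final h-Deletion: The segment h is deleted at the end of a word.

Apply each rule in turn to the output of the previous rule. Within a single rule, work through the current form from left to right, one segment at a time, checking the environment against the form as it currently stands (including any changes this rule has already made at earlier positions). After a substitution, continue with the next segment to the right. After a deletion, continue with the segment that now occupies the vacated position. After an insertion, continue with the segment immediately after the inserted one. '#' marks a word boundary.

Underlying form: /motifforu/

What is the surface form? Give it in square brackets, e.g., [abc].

[mozivoru]

Rule 1 Geminate Reduction: [motifforu] → [motiforu]
Rule 2 Palatal Assibilation: [motiforu] → [mosiforu]
Rule 3 Intervocalic Voicing: [mosiforu] → [mozivoru]
Rule 4 Final h-Deletion: no change — [mozivoru]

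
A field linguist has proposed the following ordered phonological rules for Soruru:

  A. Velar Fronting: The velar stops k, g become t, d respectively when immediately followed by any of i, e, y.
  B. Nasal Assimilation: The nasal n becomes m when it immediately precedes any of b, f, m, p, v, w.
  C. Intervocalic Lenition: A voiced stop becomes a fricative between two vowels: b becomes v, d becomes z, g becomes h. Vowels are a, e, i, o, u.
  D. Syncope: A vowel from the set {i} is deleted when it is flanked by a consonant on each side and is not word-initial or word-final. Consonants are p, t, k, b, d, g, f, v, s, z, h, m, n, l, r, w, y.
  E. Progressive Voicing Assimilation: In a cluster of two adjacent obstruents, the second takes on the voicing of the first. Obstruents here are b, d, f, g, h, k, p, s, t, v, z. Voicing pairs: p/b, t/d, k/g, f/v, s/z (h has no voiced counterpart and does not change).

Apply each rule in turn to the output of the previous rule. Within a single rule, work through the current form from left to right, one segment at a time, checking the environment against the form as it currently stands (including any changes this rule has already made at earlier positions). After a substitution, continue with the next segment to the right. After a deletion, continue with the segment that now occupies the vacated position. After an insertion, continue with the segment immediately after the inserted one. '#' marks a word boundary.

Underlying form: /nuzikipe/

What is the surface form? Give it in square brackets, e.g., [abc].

A Velar Fronting: [nuzikipe] → [nuzitipe]
B Nasal Assimilation: no change — [nuzitipe]
C Intervocalic Lenition: no change — [nuzitipe]
D Syncope: [nuzitipe] → [nuztpe]
E Progressive Voicing Assimilation: [nuztpe] → [nuzdbe]

[nuzdbe]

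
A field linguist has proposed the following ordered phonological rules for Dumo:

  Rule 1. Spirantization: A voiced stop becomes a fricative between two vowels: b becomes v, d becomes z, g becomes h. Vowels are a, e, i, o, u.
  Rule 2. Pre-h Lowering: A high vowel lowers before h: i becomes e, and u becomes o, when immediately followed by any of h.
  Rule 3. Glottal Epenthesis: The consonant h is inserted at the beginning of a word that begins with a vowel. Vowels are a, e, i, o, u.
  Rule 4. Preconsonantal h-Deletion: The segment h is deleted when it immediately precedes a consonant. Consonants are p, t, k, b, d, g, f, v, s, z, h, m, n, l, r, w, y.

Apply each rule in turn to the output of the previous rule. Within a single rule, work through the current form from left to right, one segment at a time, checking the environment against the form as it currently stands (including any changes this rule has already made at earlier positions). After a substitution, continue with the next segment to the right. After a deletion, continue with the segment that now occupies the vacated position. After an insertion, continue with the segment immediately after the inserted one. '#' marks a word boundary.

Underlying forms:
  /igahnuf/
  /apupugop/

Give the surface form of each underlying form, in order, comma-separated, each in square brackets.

[hehanuf], [hapupohop]

/igahnuf/:
  Rule 1 Spirantization: [igahnuf] → [ihahnuf]
  Rule 2 Pre-h Lowering: [ihahnuf] → [ehahnuf]
  Rule 3 Glottal Epenthesis: [ehahnuf] → [hehahnuf]
  Rule 4 Preconsonantal h-Deletion: [hehahnuf] → [hehanuf]
/apupugop/:
  Rule 1 Spirantization: [apupugop] → [apupuhop]
  Rule 2 Pre-h Lowering: [apupuhop] → [apupohop]
  Rule 3 Glottal Epenthesis: [apupohop] → [hapupohop]
  Rule 4 Preconsonantal h-Deletion: no change — [hapupohop]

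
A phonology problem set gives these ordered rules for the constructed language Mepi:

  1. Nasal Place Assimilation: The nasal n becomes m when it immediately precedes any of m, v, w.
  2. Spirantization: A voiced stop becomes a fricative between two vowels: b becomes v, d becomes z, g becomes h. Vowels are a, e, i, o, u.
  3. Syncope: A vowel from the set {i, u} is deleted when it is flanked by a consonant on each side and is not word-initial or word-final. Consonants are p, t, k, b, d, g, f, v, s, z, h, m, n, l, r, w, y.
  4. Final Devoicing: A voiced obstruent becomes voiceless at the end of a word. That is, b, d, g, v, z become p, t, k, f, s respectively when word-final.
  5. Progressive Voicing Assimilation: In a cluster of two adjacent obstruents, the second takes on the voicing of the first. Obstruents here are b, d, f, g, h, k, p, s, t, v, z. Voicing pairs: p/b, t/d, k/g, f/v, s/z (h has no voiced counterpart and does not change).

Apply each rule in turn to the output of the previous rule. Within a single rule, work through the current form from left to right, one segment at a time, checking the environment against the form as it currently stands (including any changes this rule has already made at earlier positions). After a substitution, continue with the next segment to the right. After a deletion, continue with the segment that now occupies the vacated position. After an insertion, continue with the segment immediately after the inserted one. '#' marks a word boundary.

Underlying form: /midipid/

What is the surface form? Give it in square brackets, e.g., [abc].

1 Nasal Place Assimilation: no change — [midipid]
2 Spirantization: [midipid] → [mizipid]
3 Syncope: [mizipid] → [mzpd]
4 Final Devoicing: [mzpd] → [mzpt]
5 Progressive Voicing Assimilation: [mzpt] → [mzbd]

[mzbd]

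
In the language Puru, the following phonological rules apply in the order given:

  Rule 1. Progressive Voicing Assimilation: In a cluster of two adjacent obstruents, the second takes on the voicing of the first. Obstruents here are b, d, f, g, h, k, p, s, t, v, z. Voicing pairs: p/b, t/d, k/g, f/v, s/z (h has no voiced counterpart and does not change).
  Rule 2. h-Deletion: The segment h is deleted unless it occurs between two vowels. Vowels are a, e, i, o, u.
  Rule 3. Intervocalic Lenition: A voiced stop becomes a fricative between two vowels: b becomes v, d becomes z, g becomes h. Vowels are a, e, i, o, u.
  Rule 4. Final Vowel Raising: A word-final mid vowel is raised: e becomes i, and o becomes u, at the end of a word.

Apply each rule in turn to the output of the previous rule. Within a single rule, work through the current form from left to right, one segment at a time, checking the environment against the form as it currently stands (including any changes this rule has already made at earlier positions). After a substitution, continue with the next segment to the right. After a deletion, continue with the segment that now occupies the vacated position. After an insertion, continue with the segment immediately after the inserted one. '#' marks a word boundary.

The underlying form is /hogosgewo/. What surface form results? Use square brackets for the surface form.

Rule 1 Progressive Voicing Assimilation: [hogosgewo] → [hogoskewo]
Rule 2 h-Deletion: [hogoskewo] → [ogoskewo]
Rule 3 Intervocalic Lenition: [ogoskewo] → [ohoskewo]
Rule 4 Final Vowel Raising: [ohoskewo] → [ohoskewu]

[ohoskewu]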